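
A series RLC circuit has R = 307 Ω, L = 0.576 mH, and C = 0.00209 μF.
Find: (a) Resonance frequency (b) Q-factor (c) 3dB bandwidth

Step 1 — Resonance: ω₀ = 1/√(LC) = 1/√(0.000576·2.09e-09) = 9.114e+05 rad/s.
Step 2 — f₀ = ω₀/(2π) = 1.451e+05 Hz.
Step 3 — Series Q: Q = ω₀L/R = 9.114e+05·0.000576/307 = 1.71.
Step 4 — Bandwidth: Δω = ω₀/Q = 5.33e+05 rad/s; BW = Δω/(2π) = 8.483e+04 Hz.

(a) f₀ = 1.451e+05 Hz  (b) Q = 1.71  (c) BW = 8.483e+04 Hz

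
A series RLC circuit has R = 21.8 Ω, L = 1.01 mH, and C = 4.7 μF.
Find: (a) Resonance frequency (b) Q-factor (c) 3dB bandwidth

Step 1 — Resonance: ω₀ = 1/√(LC) = 1/√(0.00101·4.7e-06) = 1.451e+04 rad/s.
Step 2 — f₀ = ω₀/(2π) = 2310 Hz.
Step 3 — Series Q: Q = ω₀L/R = 1.451e+04·0.00101/21.8 = 0.6724.
Step 4 — Bandwidth: Δω = ω₀/Q = 2.158e+04 rad/s; BW = Δω/(2π) = 3435 Hz.

(a) f₀ = 2310 Hz  (b) Q = 0.6724  (c) BW = 3435 Hz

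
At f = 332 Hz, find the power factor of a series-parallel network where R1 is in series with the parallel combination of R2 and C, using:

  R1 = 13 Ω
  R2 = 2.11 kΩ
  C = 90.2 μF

Step 1 — Angular frequency: ω = 2π·f = 2π·332 = 2086 rad/s.
Step 2 — Component impedances:
  R1: Z = R = 13 Ω
  R2: Z = R = 2110 Ω
  C: Z = 1/(jωC) = -j/(ω·C) = 0 - j5.315 Ω
Step 3 — Parallel branch: R2 || C = 1/(1/R2 + 1/C) = 0.01339 - j5.315 Ω.
Step 4 — Series with R1: Z_total = R1 + (R2 || C) = 13.01 - j5.315 Ω = 14.06∠-22.2° Ω.
Step 5 — Power factor: PF = cos(φ) = Re(Z)/|Z| = 13.0134/14.0568 = 0.9258.
Step 6 — Type: Im(Z) = -5.315 ⇒ leading (phase φ = -22.2°).

PF = 0.9258 (leading, φ = -22.2°)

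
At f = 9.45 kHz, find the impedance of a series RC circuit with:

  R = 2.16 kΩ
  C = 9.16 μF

Step 1 — Angular frequency: ω = 2π·f = 2π·9450 = 5.938e+04 rad/s.
Step 2 — Component impedances:
  R: Z = R = 2160 Ω
  C: Z = 1/(jωC) = -j/(ω·C) = 0 - j1.839 Ω
Step 3 — Series combination: Z_total = R + C = 2160 - j1.839 Ω = 2160∠-0.0° Ω.

Z = 2160 - j1.839 Ω = 2160∠-0.0° Ω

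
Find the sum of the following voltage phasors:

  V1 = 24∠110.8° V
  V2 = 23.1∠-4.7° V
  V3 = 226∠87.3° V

Step 1 — Convert each phasor to rectangular form:
  V1 = 24·(cos(110.8°) + j·sin(110.8°)) = -8.523 + j22.44 V
  V2 = 23.1·(cos(-4.7°) + j·sin(-4.7°)) = 23.02 - j1.893 V
  V3 = 226·(cos(87.3°) + j·sin(87.3°)) = 10.65 + j225.7 V
Step 2 — Sum components: V_total = 25.15 + j246.3 V.
Step 3 — Convert to polar: |V_total| = 247.6 V, ∠V_total = 84.2°.

V_total = 247.6∠84.2° V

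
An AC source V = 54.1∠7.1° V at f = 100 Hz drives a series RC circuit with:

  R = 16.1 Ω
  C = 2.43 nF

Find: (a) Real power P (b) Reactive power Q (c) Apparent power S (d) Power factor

Step 1 — Angular frequency: ω = 2π·f = 2π·100 = 628.3 rad/s.
Step 2 — Component impedances:
  R: Z = R = 16.1 Ω
  C: Z = 1/(jωC) = -j/(ω·C) = 0 - j6.55e+05 Ω
Step 3 — Series combination: Z_total = R + C = 16.1 - j6.55e+05 Ω = 6.55e+05∠-90.0° Ω.
Step 4 — Source phasor: V = 54.1∠7.1° V = 53.69 + j6.687 V.
Step 5 — Current: I = V / Z = -1.021e-05 + j8.197e-05 A = 8.26e-05∠97.1° A.
Step 6 — Complex power: S = V·I* = 1.098e-07 - j0.004469 VA.
Step 7 — Real power: P = Re(S) = 1.098e-07 W.
Step 8 — Reactive power: Q = Im(S) = -0.004469 VAR.
Step 9 — Apparent power: |S| = 0.004469 VA.
Step 10 — Power factor: PF = P/|S| = 2.458e-05 (leading).

(a) P = 1.098e-07 W  (b) Q = -0.004469 VAR  (c) S = 0.004469 VA  (d) PF = 2.458e-05 (leading)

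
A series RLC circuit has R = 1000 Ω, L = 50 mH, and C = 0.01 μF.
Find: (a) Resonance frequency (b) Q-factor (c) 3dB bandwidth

Step 1 — Resonance condition Im(Z)=0 gives ω₀ = 1/√(LC).
Step 2 — ω₀ = 1/√(0.05·1e-08) = 4.472e+04 rad/s.
Step 3 — f₀ = ω₀/(2π) = 7118 Hz.
Step 4 — Series Q: Q = ω₀L/R = 4.472e+04·0.05/1000 = 2.236.
Step 5 — 3dB bandwidth: Δω = ω₀/Q = 2e+04 rad/s; BW = Δω/(2π) = 3183 Hz.

(a) f₀ = 7118 Hz  (b) Q = 2.236  (c) BW = 3183 Hz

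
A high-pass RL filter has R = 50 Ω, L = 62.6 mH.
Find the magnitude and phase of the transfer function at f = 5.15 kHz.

Step 1 — Angular frequency: ω = 2π·5150 = 3.236e+04 rad/s.
Step 2 — Transfer function: H(jω) = jωL/(R + jωL).
Step 3 — Numerator jωL = j·2026; denominator R + jωL = 50 + j2026.
Step 4 — H = 0.9994 + j0.02467.
Step 5 — Magnitude: |H| = 0.9997 (-0.0 dB); phase: φ = 1.4°.

|H| = 0.9997 (-0.0 dB), φ = 1.4°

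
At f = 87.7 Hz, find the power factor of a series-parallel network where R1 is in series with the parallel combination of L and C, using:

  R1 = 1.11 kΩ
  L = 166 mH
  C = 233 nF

Step 1 — Angular frequency: ω = 2π·f = 2π·87.7 = 551 rad/s.
Step 2 — Component impedances:
  R1: Z = R = 1110 Ω
  L: Z = jωL = j·551·0.166 = 0 + j91.47 Ω
  C: Z = 1/(jωC) = -j/(ω·C) = 0 - j7789 Ω
Step 3 — Parallel branch: L || C = 1/(1/L + 1/C) = 0 + j92.56 Ω.
Step 4 — Series with R1: Z_total = R1 + (L || C) = 1110 + j92.56 Ω = 1114∠4.8° Ω.
Step 5 — Power factor: PF = cos(φ) = Re(Z)/|Z| = 1110/1113.9 = 0.9965.
Step 6 — Type: Im(Z) = 92.56 ⇒ lagging (phase φ = 4.8°).

PF = 0.9965 (lagging, φ = 4.8°)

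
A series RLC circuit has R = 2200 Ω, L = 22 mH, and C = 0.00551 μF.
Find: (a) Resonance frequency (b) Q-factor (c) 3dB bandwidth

Step 1 — Resonance: ω₀ = 1/√(LC) = 1/√(0.022·5.51e-09) = 9.083e+04 rad/s.
Step 2 — f₀ = ω₀/(2π) = 1.446e+04 Hz.
Step 3 — Series Q: Q = ω₀L/R = 9.083e+04·0.022/2200 = 0.9083.
Step 4 — Bandwidth: Δω = ω₀/Q = 1e+05 rad/s; BW = Δω/(2π) = 1.592e+04 Hz.

(a) f₀ = 1.446e+04 Hz  (b) Q = 0.9083  (c) BW = 1.592e+04 Hz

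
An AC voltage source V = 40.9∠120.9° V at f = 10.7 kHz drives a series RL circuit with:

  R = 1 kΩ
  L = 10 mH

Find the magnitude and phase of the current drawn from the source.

Step 1 — Angular frequency: ω = 2π·f = 2π·1.07e+04 = 6.723e+04 rad/s.
Step 2 — Component impedances:
  R: Z = R = 1000 Ω
  L: Z = jωL = j·6.723e+04·0.01 = 0 + j672.3 Ω
Step 3 — Series combination: Z_total = R + L = 1000 + j672.3 Ω = 1205∠33.9° Ω.
Step 4 — Source phasor: V = 40.9∠120.9° V = -21 + j35.09 V.
Step 5 — Ohm's law: I = V / Z_total = (-21 + j35.09) / (1000 + j672.3) = 0.001784 + j0.0339 A.
Step 6 — Convert to polar: |I| = 0.03394 A, ∠I = 87.0°.

I = 0.03394∠87.0° A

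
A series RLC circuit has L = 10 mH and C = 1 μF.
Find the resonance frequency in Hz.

Step 1 — Resonance condition Im(Z)=0 gives ω₀ = 1/√(LC).
Step 2 — ω₀ = 1/√(0.01·1e-06) = 1e+04 rad/s.
Step 3 — f₀ = ω₀/(2π) = 1592 Hz.

f₀ = 1592 Hz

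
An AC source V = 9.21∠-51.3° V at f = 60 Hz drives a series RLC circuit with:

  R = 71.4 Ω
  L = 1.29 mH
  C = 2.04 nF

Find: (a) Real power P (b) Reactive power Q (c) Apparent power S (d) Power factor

Step 1 — Angular frequency: ω = 2π·f = 2π·60 = 377 rad/s.
Step 2 — Component impedances:
  R: Z = R = 71.4 Ω
  L: Z = jωL = j·377·0.00129 = 0 + j0.4863 Ω
  C: Z = 1/(jωC) = -j/(ω·C) = 0 - j1.3e+06 Ω
Step 3 — Series combination: Z_total = R + L + C = 71.4 - j1.3e+06 Ω = 1.3e+06∠-90.0° Ω.
Step 4 — Source phasor: V = 9.21∠-51.3° V = 5.758 - j7.188 V.
Step 5 — Current: I = V / Z = 5.528e-06 + j4.428e-06 A = 7.083e-06∠38.7° A.
Step 6 — Complex power: S = V·I* = 3.582e-09 - j6.524e-05 VA.
Step 7 — Real power: P = Re(S) = 3.582e-09 W.
Step 8 — Reactive power: Q = Im(S) = -6.524e-05 VAR.
Step 9 — Apparent power: |S| = 6.524e-05 VA.
Step 10 — Power factor: PF = P/|S| = 5.491e-05 (leading).

(a) P = 3.582e-09 W  (b) Q = -6.524e-05 VAR  (c) S = 6.524e-05 VA  (d) PF = 5.491e-05 (leading)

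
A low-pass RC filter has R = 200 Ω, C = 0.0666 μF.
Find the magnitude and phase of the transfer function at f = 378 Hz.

Step 1 — Angular frequency: ω = 2π·378 = 2375 rad/s.
Step 2 — Transfer function: H(jω) = 1/(1 + jωRC).
Step 3 — Denominator: 1 + jωRC = 1 + j·2375·200·6.66e-08 = 1 + j0.03164.
Step 4 — H = 0.999 - j0.0316.
Step 5 — Magnitude: |H| = 0.9995 (-0.0 dB); phase: φ = -1.8°.

|H| = 0.9995 (-0.0 dB), φ = -1.8°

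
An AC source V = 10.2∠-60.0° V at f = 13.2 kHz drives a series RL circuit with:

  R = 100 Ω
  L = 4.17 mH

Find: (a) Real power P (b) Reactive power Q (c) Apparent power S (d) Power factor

Step 1 — Angular frequency: ω = 2π·f = 2π·1.32e+04 = 8.294e+04 rad/s.
Step 2 — Component impedances:
  R: Z = R = 100 Ω
  L: Z = jωL = j·8.294e+04·0.00417 = 0 + j345.9 Ω
Step 3 — Series combination: Z_total = R + L = 100 + j345.9 Ω = 360∠73.9° Ω.
Step 4 — Source phasor: V = 10.2∠-60.0° V = 5.1 - j8.833 V.
Step 5 — Current: I = V / Z = -0.01964 - j0.02042 A = 0.02833∠-133.9° A.
Step 6 — Complex power: S = V·I* = 0.08027 + j0.2776 VA.
Step 7 — Real power: P = Re(S) = 0.08027 W.
Step 8 — Reactive power: Q = Im(S) = 0.2776 VAR.
Step 9 — Apparent power: |S| = 0.289 VA.
Step 10 — Power factor: PF = P/|S| = 0.2778 (lagging).

(a) P = 0.08027 W  (b) Q = 0.2776 VAR  (c) S = 0.289 VA  (d) PF = 0.2778 (lagging)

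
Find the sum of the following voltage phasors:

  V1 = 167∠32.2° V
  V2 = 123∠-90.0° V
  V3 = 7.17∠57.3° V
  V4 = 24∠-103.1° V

Step 1 — Convert each phasor to rectangular form:
  V1 = 167·(cos(32.2°) + j·sin(32.2°)) = 141.3 + j88.99 V
  V2 = 123·(cos(-90.0°) + j·sin(-90.0°)) = 0 - j123 V
  V3 = 7.17·(cos(57.3°) + j·sin(57.3°)) = 3.874 + j6.034 V
  V4 = 24·(cos(-103.1°) + j·sin(-103.1°)) = -5.44 - j23.38 V
Step 2 — Sum components: V_total = 139.7 - j51.35 V.
Step 3 — Convert to polar: |V_total| = 148.9 V, ∠V_total = -20.2°.

V_total = 148.9∠-20.2° V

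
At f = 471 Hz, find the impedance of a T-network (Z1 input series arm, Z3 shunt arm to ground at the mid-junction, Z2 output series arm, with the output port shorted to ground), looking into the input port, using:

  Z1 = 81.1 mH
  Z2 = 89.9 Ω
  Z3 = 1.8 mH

Step 1 — Angular frequency: ω = 2π·f = 2π·471 = 2959 rad/s.
Step 2 — Component impedances:
  Z1: Z = jωL = j·2959·0.0811 = 0 + j240 Ω
  Z2: Z = R = 89.9 Ω
  Z3: Z = jωL = j·2959·0.0018 = 0 + j5.327 Ω
Step 3 — With the output port shorted to ground, the output series arm Z2 runs from the junction to ground; the shunt arm Z3 also runs from the junction to ground. They appear in parallel: Z3 || Z2 = 0.3145 + j5.308 Ω.
Step 4 — Series with input arm Z1: Z_in = Z1 + (Z3 || Z2) = 0.3145 + j245.3 Ω = 245.3∠89.9° Ω.

Z = 0.3145 + j245.3 Ω = 245.3∠89.9° Ω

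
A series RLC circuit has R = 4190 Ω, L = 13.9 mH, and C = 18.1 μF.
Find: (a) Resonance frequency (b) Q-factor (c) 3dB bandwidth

Step 1 — Resonance: ω₀ = 1/√(LC) = 1/√(0.0139·1.81e-05) = 1994 rad/s.
Step 2 — f₀ = ω₀/(2π) = 317.3 Hz.
Step 3 — Series Q: Q = ω₀L/R = 1994·0.0139/4190 = 0.006614.
Step 4 — Bandwidth: Δω = ω₀/Q = 3.014e+05 rad/s; BW = Δω/(2π) = 4.798e+04 Hz.

(a) f₀ = 317.3 Hz  (b) Q = 0.006614  (c) BW = 4.798e+04 Hz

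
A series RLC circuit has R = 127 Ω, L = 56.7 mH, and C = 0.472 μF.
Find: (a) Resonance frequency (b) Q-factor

Step 1 — Resonance condition Im(Z)=0 gives ω₀ = 1/√(LC).
Step 2 — ω₀ = 1/√(0.0567·4.72e-07) = 6113 rad/s.
Step 3 — f₀ = ω₀/(2π) = 972.9 Hz.
Step 4 — Series Q: Q = ω₀L/R = 6113·0.0567/127 = 2.729.

(a) f₀ = 972.9 Hz  (b) Q = 2.729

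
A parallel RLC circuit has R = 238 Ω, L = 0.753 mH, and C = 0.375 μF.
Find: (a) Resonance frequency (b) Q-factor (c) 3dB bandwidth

Step 1 — Resonance: ω₀ = 1/√(LC) = 1/√(0.000753·3.75e-07) = 5.951e+04 rad/s.
Step 2 — f₀ = ω₀/(2π) = 9471 Hz.
Step 3 — Parallel Q: Q = R/(ω₀L) = 238/(5.951e+04·0.000753) = 5.311.
Step 4 — Bandwidth: Δω = ω₀/Q = 1.12e+04 rad/s; BW = Δω/(2π) = 1783 Hz.

(a) f₀ = 9471 Hz  (b) Q = 5.311  (c) BW = 1783 Hz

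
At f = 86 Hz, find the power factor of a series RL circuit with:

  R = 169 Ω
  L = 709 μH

Step 1 — Angular frequency: ω = 2π·f = 2π·86 = 540.4 rad/s.
Step 2 — Component impedances:
  R: Z = R = 169 Ω
  L: Z = jωL = j·540.4·0.000709 = 0 + j0.3831 Ω
Step 3 — Series combination: Z_total = R + L = 169 + j0.3831 Ω = 169∠0.1° Ω.
Step 4 — Power factor: PF = cos(φ) = Re(Z)/|Z| = 169/169 = 1.
Step 5 — Type: Im(Z) = 0.3831 ⇒ lagging (phase φ = 0.1°).

PF = 1 (lagging, φ = 0.1°)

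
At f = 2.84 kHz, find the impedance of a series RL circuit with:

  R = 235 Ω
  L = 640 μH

Step 1 — Angular frequency: ω = 2π·f = 2π·2840 = 1.784e+04 rad/s.
Step 2 — Component impedances:
  R: Z = R = 235 Ω
  L: Z = jωL = j·1.784e+04·0.00064 = 0 + j11.42 Ω
Step 3 — Series combination: Z_total = R + L = 235 + j11.42 Ω = 235.3∠2.8° Ω.

Z = 235 + j11.42 Ω = 235.3∠2.8° Ω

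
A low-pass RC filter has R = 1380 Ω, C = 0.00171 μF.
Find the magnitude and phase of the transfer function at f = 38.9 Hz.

Step 1 — Angular frequency: ω = 2π·38.9 = 244.4 rad/s.
Step 2 — Transfer function: H(jω) = 1/(1 + jωRC).
Step 3 — Denominator: 1 + jωRC = 1 + j·244.4·1380·1.71e-09 = 1 + j0.0005768.
Step 4 — H = 1 - j0.0005768.
Step 5 — Magnitude: |H| = 1 (-0.0 dB); phase: φ = -0.0°.

|H| = 1 (-0.0 dB), φ = -0.0°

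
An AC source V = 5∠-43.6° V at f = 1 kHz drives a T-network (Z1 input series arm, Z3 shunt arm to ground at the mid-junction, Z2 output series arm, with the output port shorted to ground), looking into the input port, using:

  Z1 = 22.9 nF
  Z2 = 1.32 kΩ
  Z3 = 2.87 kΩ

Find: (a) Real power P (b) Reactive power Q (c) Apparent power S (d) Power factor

Step 1 — Angular frequency: ω = 2π·f = 2π·1000 = 6283 rad/s.
Step 2 — Component impedances:
  Z1: Z = 1/(jωC) = -j/(ω·C) = 0 - j6950 Ω
  Z2: Z = R = 1320 Ω
  Z3: Z = R = 2870 Ω
Step 3 — With the output port shorted to ground, the output series arm Z2 runs from the junction to ground; the shunt arm Z3 also runs from the junction to ground. They appear in parallel: Z3 || Z2 = 904.2 Ω.
Step 4 — Series with input arm Z1: Z_in = Z1 + (Z3 || Z2) = 904.2 - j6950 Ω = 7009∠-82.6° Ω.
Step 5 — Source phasor: V = 5∠-43.6° V = 3.621 - j3.448 V.
Step 6 — Current: I = V / Z = 0.0005545 + j0.0004488 A = 0.0007134∠39.0° A.
Step 7 — Complex power: S = V·I* = 0.0004602 - j0.003537 VA.
Step 8 — Real power: P = Re(S) = 0.0004602 W.
Step 9 — Reactive power: Q = Im(S) = -0.003537 VAR.
Step 10 — Apparent power: |S| = 0.003567 VA.
Step 11 — Power factor: PF = P/|S| = 0.129 (leading).

(a) P = 0.0004602 W  (b) Q = -0.003537 VAR  (c) S = 0.003567 VA  (d) PF = 0.129 (leading)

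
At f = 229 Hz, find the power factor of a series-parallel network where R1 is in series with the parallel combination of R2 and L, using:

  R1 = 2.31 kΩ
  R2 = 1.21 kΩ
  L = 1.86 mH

Step 1 — Angular frequency: ω = 2π·f = 2π·229 = 1439 rad/s.
Step 2 — Component impedances:
  R1: Z = R = 2310 Ω
  R2: Z = R = 1210 Ω
  L: Z = jωL = j·1439·0.00186 = 0 + j2.676 Ω
Step 3 — Parallel branch: R2 || L = 1/(1/R2 + 1/L) = 0.005919 + j2.676 Ω.
Step 4 — Series with R1: Z_total = R1 + (R2 || L) = 2310 + j2.676 Ω = 2310∠0.1° Ω.
Step 5 — Power factor: PF = cos(φ) = Re(Z)/|Z| = 2310/2310 = 1.
Step 6 — Type: Im(Z) = 2.676 ⇒ lagging (phase φ = 0.1°).

PF = 1 (lagging, φ = 0.1°)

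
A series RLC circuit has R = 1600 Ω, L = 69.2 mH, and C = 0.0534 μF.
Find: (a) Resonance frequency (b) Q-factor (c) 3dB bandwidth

Step 1 — Resonance condition Im(Z)=0 gives ω₀ = 1/√(LC).
Step 2 — ω₀ = 1/√(0.0692·5.34e-08) = 1.645e+04 rad/s.
Step 3 — f₀ = ω₀/(2π) = 2618 Hz.
Step 4 — Series Q: Q = ω₀L/R = 1.645e+04·0.0692/1600 = 0.7115.
Step 5 — 3dB bandwidth: Δω = ω₀/Q = 2.312e+04 rad/s; BW = Δω/(2π) = 3680 Hz.

(a) f₀ = 2618 Hz  (b) Q = 0.7115  (c) BW = 3680 Hz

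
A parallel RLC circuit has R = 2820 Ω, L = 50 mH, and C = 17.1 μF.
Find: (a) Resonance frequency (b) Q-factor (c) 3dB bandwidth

Step 1 — Resonance: ω₀ = 1/√(LC) = 1/√(0.05·1.71e-05) = 1081 rad/s.
Step 2 — f₀ = ω₀/(2π) = 172.1 Hz.
Step 3 — Parallel Q: Q = R/(ω₀L) = 2820/(1081·0.05) = 52.15.
Step 4 — Bandwidth: Δω = ω₀/Q = 20.74 rad/s; BW = Δω/(2π) = 3.3 Hz.

(a) f₀ = 172.1 Hz  (b) Q = 52.15  (c) BW = 3.3 Hz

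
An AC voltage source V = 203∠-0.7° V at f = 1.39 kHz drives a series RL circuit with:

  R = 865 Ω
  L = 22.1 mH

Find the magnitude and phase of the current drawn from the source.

Step 1 — Angular frequency: ω = 2π·f = 2π·1390 = 8734 rad/s.
Step 2 — Component impedances:
  R: Z = R = 865 Ω
  L: Z = jωL = j·8734·0.0221 = 0 + j193 Ω
Step 3 — Series combination: Z_total = R + L = 865 + j193 Ω = 886.3∠12.6° Ω.
Step 4 — Source phasor: V = 203∠-0.7° V = 203 - j2.48 V.
Step 5 — Ohm's law: I = V / Z_total = (203 - j2.48) / (865 + j193) = 0.2229 - j0.05261 A.
Step 6 — Convert to polar: |I| = 0.229 A, ∠I = -13.3°.

I = 0.229∠-13.3° A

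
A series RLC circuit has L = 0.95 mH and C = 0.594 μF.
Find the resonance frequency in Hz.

Step 1 — Resonance condition Im(Z)=0 gives ω₀ = 1/√(LC).
Step 2 — ω₀ = 1/√(0.00095·5.94e-07) = 4.21e+04 rad/s.
Step 3 — f₀ = ω₀/(2π) = 6700 Hz.

f₀ = 6700 Hz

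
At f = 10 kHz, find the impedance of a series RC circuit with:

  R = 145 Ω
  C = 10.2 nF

Step 1 — Angular frequency: ω = 2π·f = 2π·1e+04 = 6.283e+04 rad/s.
Step 2 — Component impedances:
  R: Z = R = 145 Ω
  C: Z = 1/(jωC) = -j/(ω·C) = 0 - j1560 Ω
Step 3 — Series combination: Z_total = R + C = 145 - j1560 Ω = 1567∠-84.7° Ω.

Z = 145 - j1560 Ω = 1567∠-84.7° Ω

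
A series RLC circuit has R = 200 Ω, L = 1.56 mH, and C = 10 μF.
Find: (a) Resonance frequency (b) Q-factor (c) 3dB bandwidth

Step 1 — Resonance: ω₀ = 1/√(LC) = 1/√(0.00156·1e-05) = 8006 rad/s.
Step 2 — f₀ = ω₀/(2π) = 1274 Hz.
Step 3 — Series Q: Q = ω₀L/R = 8006·0.00156/200 = 0.06245.
Step 4 — Bandwidth: Δω = ω₀/Q = 1.282e+05 rad/s; BW = Δω/(2π) = 2.04e+04 Hz.

(a) f₀ = 1274 Hz  (b) Q = 0.06245  (c) BW = 2.04e+04 Hz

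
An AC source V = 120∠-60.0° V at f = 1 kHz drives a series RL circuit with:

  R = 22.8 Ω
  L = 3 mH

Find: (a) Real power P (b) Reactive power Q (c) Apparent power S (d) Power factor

Step 1 — Angular frequency: ω = 2π·f = 2π·1000 = 6283 rad/s.
Step 2 — Component impedances:
  R: Z = R = 22.8 Ω
  L: Z = jωL = j·6283·0.003 = 0 + j18.85 Ω
Step 3 — Series combination: Z_total = R + L = 22.8 + j18.85 Ω = 29.58∠39.6° Ω.
Step 4 — Source phasor: V = 120∠-60.0° V = 60 - j103.9 V.
Step 5 — Current: I = V / Z = -0.6752 - j4 A = 4.056∠-99.6° A.
Step 6 — Complex power: S = V·I* = 375.2 + j310.2 VA.
Step 7 — Real power: P = Re(S) = 375.2 W.
Step 8 — Reactive power: Q = Im(S) = 310.2 VAR.
Step 9 — Apparent power: |S| = 486.8 VA.
Step 10 — Power factor: PF = P/|S| = 0.7707 (lagging).

(a) P = 375.2 W  (b) Q = 310.2 VAR  (c) S = 486.8 VA  (d) PF = 0.7707 (lagging)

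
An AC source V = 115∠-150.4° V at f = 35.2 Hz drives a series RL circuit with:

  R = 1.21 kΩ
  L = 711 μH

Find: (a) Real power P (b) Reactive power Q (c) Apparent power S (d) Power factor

Step 1 — Angular frequency: ω = 2π·f = 2π·35.2 = 221.2 rad/s.
Step 2 — Component impedances:
  R: Z = R = 1210 Ω
  L: Z = jωL = j·221.2·0.000711 = 0 + j0.1573 Ω
Step 3 — Series combination: Z_total = R + L = 1210 + j0.1573 Ω = 1210∠0.0° Ω.
Step 4 — Source phasor: V = 115∠-150.4° V = -99.99 - j56.8 V.
Step 5 — Current: I = V / Z = -0.08264 - j0.04693 A = 0.09504∠-150.4° A.
Step 6 — Complex power: S = V·I* = 10.93 + j0.00142 VA.
Step 7 — Real power: P = Re(S) = 10.93 W.
Step 8 — Reactive power: Q = Im(S) = 0.00142 VAR.
Step 9 — Apparent power: |S| = 10.93 VA.
Step 10 — Power factor: PF = P/|S| = 1 (lagging).

(a) P = 10.93 W  (b) Q = 0.00142 VAR  (c) S = 10.93 VA  (d) PF = 1 (lagging)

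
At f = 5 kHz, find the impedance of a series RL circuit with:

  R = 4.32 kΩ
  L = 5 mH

Step 1 — Angular frequency: ω = 2π·f = 2π·5000 = 3.142e+04 rad/s.
Step 2 — Component impedances:
  R: Z = R = 4320 Ω
  L: Z = jωL = j·3.142e+04·0.005 = 0 + j157.1 Ω
Step 3 — Series combination: Z_total = R + L = 4320 + j157.1 Ω = 4323∠2.1° Ω.

Z = 4320 + j157.1 Ω = 4323∠2.1° Ω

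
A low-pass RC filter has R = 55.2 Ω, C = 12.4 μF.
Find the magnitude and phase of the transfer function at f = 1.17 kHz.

Step 1 — Angular frequency: ω = 2π·1170 = 7351 rad/s.
Step 2 — Transfer function: H(jω) = 1/(1 + jωRC).
Step 3 — Denominator: 1 + jωRC = 1 + j·7351·55.2·1.24e-05 = 1 + j5.032.
Step 4 — H = 0.03799 - j0.1912.
Step 5 — Magnitude: |H| = 0.1949 (-14.2 dB); phase: φ = -78.8°.

|H| = 0.1949 (-14.2 dB), φ = -78.8°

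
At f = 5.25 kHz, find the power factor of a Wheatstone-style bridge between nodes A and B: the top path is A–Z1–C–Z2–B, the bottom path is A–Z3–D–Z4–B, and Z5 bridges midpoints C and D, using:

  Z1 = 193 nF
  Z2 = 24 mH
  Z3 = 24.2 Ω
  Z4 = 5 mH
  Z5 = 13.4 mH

Step 1 — Angular frequency: ω = 2π·f = 2π·5250 = 3.299e+04 rad/s.
Step 2 — Component impedances:
  Z1: Z = 1/(jωC) = -j/(ω·C) = 0 - j157.1 Ω
  Z2: Z = jωL = j·3.299e+04·0.024 = 0 + j791.7 Ω
  Z3: Z = R = 24.2 Ω
  Z4: Z = jωL = j·3.299e+04·0.005 = 0 + j164.9 Ω
  Z5: Z = jωL = j·3.299e+04·0.0134 = 0 + j442 Ω
Step 3 — Bridge requires nodal analysis (the Z5 bridge couples midpoints C and D, so the two paths cannot be reduced to a simple series/parallel combination). Setting node B to ground and injecting 1 A at node A, the 3-node admittance system at A, C, D solves to V_A = Z_AB = 9.679 + j128.4 Ω = 128.8∠85.7° Ω.
Step 4 — Power factor: PF = cos(φ) = Re(Z)/|Z| = 9.679/128.76 = 0.07517.
Step 5 — Type: Im(Z) = 128.4 ⇒ lagging (phase φ = 85.7°).

PF = 0.07517 (lagging, φ = 85.7°)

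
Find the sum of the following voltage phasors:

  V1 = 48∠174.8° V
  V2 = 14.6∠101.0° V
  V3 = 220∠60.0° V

Step 1 — Convert each phasor to rectangular form:
  V1 = 48·(cos(174.8°) + j·sin(174.8°)) = -47.8 + j4.35 V
  V2 = 14.6·(cos(101.0°) + j·sin(101.0°)) = -2.786 + j14.33 V
  V3 = 220·(cos(60.0°) + j·sin(60.0°)) = 110 + j190.5 V
Step 2 — Sum components: V_total = 59.41 + j209.2 V.
Step 3 — Convert to polar: |V_total| = 217.5 V, ∠V_total = 74.1°.

V_total = 217.5∠74.1° V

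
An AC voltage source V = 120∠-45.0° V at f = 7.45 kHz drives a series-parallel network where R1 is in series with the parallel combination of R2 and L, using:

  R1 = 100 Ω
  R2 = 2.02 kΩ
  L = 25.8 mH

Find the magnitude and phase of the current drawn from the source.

Step 1 — Angular frequency: ω = 2π·f = 2π·7450 = 4.681e+04 rad/s.
Step 2 — Component impedances:
  R1: Z = R = 100 Ω
  R2: Z = R = 2020 Ω
  L: Z = jωL = j·4.681e+04·0.0258 = 0 + j1208 Ω
Step 3 — Parallel branch: R2 || L = 1/(1/R2 + 1/L) = 531.9 + j889.7 Ω.
Step 4 — Series with R1: Z_total = R1 + (R2 || L) = 631.9 + j889.7 Ω = 1091∠54.6° Ω.
Step 5 — Source phasor: V = 120∠-45.0° V = 84.85 - j84.85 V.
Step 6 — Ohm's law: I = V / Z_total = (84.85 - j84.85) / (631.9 + j889.7) = -0.01837 - j0.1084 A.
Step 7 — Convert to polar: |I| = 0.11 A, ∠I = -99.6°.

I = 0.11∠-99.6° A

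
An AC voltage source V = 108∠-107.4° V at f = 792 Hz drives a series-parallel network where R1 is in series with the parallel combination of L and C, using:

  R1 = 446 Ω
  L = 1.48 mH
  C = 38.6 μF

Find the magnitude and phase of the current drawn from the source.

Step 1 — Angular frequency: ω = 2π·f = 2π·792 = 4976 rad/s.
Step 2 — Component impedances:
  R1: Z = R = 446 Ω
  L: Z = jωL = j·4976·0.00148 = 0 + j7.365 Ω
  C: Z = 1/(jωC) = -j/(ω·C) = 0 - j5.206 Ω
Step 3 — Parallel branch: L || C = 1/(1/L + 1/C) = 0 - j17.76 Ω.
Step 4 — Series with R1: Z_total = R1 + (L || C) = 446 - j17.76 Ω = 446.4∠-2.3° Ω.
Step 5 — Source phasor: V = 108∠-107.4° V = -32.3 - j103.1 V.
Step 6 — Ohm's law: I = V / Z_total = (-32.3 - j103.1) / (446 - j17.76) = -0.06311 - j0.2336 A.
Step 7 — Convert to polar: |I| = 0.242 A, ∠I = -105.1°.

I = 0.242∠-105.1° A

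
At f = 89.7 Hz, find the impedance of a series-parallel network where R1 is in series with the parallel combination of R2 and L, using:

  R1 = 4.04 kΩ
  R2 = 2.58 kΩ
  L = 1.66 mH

Step 1 — Angular frequency: ω = 2π·f = 2π·89.7 = 563.6 rad/s.
Step 2 — Component impedances:
  R1: Z = R = 4040 Ω
  R2: Z = R = 2580 Ω
  L: Z = jωL = j·563.6·0.00166 = 0 + j0.9356 Ω
Step 3 — Parallel branch: R2 || L = 1/(1/R2 + 1/L) = 0.0003393 + j0.9356 Ω.
Step 4 — Series with R1: Z_total = R1 + (R2 || L) = 4040 + j0.9356 Ω = 4040∠0.0° Ω.

Z = 4040 + j0.9356 Ω = 4040∠0.0° Ω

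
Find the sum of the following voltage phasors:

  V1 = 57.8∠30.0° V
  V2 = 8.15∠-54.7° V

Step 1 — Convert each phasor to rectangular form:
  V1 = 57.8·(cos(30.0°) + j·sin(30.0°)) = 50.06 + j28.9 V
  V2 = 8.15·(cos(-54.7°) + j·sin(-54.7°)) = 4.71 - j6.652 V
Step 2 — Sum components: V_total = 54.77 + j22.25 V.
Step 3 — Convert to polar: |V_total| = 59.11 V, ∠V_total = 22.1°.

V_total = 59.11∠22.1° V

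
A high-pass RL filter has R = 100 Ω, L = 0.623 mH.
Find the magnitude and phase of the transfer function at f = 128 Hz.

Step 1 — Angular frequency: ω = 2π·128 = 804.2 rad/s.
Step 2 — Transfer function: H(jω) = jωL/(R + jωL).
Step 3 — Numerator jωL = j·0.501; denominator R + jωL = 100 + j0.501.
Step 4 — H = 2.51e-05 + j0.00501.
Step 5 — Magnitude: |H| = 0.00501 (-46.0 dB); phase: φ = 89.7°.

|H| = 0.00501 (-46.0 dB), φ = 89.7°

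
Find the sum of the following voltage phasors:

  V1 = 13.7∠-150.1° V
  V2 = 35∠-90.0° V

Step 1 — Convert each phasor to rectangular form:
  V1 = 13.7·(cos(-150.1°) + j·sin(-150.1°)) = -11.88 - j6.829 V
  V2 = 35·(cos(-90.0°) + j·sin(-90.0°)) = 0 - j35 V
Step 2 — Sum components: V_total = -11.88 - j41.83 V.
Step 3 — Convert to polar: |V_total| = 43.48 V, ∠V_total = -105.9°.

V_total = 43.48∠-105.9° V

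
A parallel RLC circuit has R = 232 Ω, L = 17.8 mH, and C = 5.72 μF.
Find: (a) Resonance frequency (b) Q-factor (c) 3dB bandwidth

Step 1 — Resonance: ω₀ = 1/√(LC) = 1/√(0.0178·5.72e-06) = 3134 rad/s.
Step 2 — f₀ = ω₀/(2π) = 498.8 Hz.
Step 3 — Parallel Q: Q = R/(ω₀L) = 232/(3134·0.0178) = 4.159.
Step 4 — Bandwidth: Δω = ω₀/Q = 753.6 rad/s; BW = Δω/(2π) = 119.9 Hz.

(a) f₀ = 498.8 Hz  (b) Q = 4.159  (c) BW = 119.9 Hz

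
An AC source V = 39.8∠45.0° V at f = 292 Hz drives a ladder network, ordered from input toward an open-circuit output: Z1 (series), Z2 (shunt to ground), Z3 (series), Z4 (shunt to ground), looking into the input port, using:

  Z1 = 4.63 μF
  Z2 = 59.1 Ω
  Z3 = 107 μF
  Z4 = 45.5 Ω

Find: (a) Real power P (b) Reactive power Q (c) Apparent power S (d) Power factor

Step 1 — Angular frequency: ω = 2π·f = 2π·292 = 1835 rad/s.
Step 2 — Component impedances:
  Z1: Z = 1/(jωC) = -j/(ω·C) = 0 - j117.7 Ω
  Z2: Z = R = 59.1 Ω
  Z3: Z = 1/(jωC) = -j/(ω·C) = 0 - j5.094 Ω
  Z4: Z = R = 45.5 Ω
Step 3 — Ladder network (open output): work backward from the far end, alternating series and parallel combinations. Z_in = 25.79 - j119.3 Ω = 122.1∠-77.8° Ω.
Step 4 — Source phasor: V = 39.8∠45.0° V = 28.14 + j28.14 V.
Step 5 — Current: I = V / Z = -0.1766 + j0.274 A = 0.326∠122.8° A.
Step 6 — Complex power: S = V·I* = 2.74 - j12.68 VA.
Step 7 — Real power: P = Re(S) = 2.74 W.
Step 8 — Reactive power: Q = Im(S) = -12.68 VAR.
Step 9 — Apparent power: |S| = 12.97 VA.
Step 10 — Power factor: PF = P/|S| = 0.2112 (leading).

(a) P = 2.74 W  (b) Q = -12.68 VAR  (c) S = 12.97 VA  (d) PF = 0.2112 (leading)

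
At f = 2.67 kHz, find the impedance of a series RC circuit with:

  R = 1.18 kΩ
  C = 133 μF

Step 1 — Angular frequency: ω = 2π·f = 2π·2670 = 1.678e+04 rad/s.
Step 2 — Component impedances:
  R: Z = R = 1180 Ω
  C: Z = 1/(jωC) = -j/(ω·C) = 0 - j0.4482 Ω
Step 3 — Series combination: Z_total = R + C = 1180 - j0.4482 Ω = 1180∠-0.0° Ω.

Z = 1180 - j0.4482 Ω = 1180∠-0.0° Ω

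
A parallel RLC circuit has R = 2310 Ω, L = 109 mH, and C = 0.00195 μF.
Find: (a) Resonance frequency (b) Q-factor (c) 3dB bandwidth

Step 1 — Resonance: ω₀ = 1/√(LC) = 1/√(0.109·1.95e-09) = 6.859e+04 rad/s.
Step 2 — f₀ = ω₀/(2π) = 1.092e+04 Hz.
Step 3 — Parallel Q: Q = R/(ω₀L) = 2310/(6.859e+04·0.109) = 0.309.
Step 4 — Bandwidth: Δω = ω₀/Q = 2.22e+05 rad/s; BW = Δω/(2π) = 3.533e+04 Hz.

(a) f₀ = 1.092e+04 Hz  (b) Q = 0.309  (c) BW = 3.533e+04 Hz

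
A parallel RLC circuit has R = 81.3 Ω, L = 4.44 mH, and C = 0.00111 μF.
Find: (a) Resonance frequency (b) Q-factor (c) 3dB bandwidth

Step 1 — Resonance: ω₀ = 1/√(LC) = 1/√(0.00444·1.11e-09) = 4.505e+05 rad/s.
Step 2 — f₀ = ω₀/(2π) = 7.169e+04 Hz.
Step 3 — Parallel Q: Q = R/(ω₀L) = 81.3/(4.505e+05·0.00444) = 0.04065.
Step 4 — Bandwidth: Δω = ω₀/Q = 1.108e+07 rad/s; BW = Δω/(2π) = 1.764e+06 Hz.

(a) f₀ = 7.169e+04 Hz  (b) Q = 0.04065  (c) BW = 1.764e+06 Hz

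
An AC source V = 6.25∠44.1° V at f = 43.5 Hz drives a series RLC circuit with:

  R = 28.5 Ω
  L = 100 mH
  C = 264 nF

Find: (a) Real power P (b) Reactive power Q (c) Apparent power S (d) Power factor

Step 1 — Angular frequency: ω = 2π·f = 2π·43.5 = 273.3 rad/s.
Step 2 — Component impedances:
  R: Z = R = 28.5 Ω
  L: Z = jωL = j·273.3·0.1 = 0 + j27.33 Ω
  C: Z = 1/(jωC) = -j/(ω·C) = 0 - j1.386e+04 Ω
Step 3 — Series combination: Z_total = R + L + C = 28.5 - j1.383e+04 Ω = 1.383e+04∠-89.9° Ω.
Step 4 — Source phasor: V = 6.25∠44.1° V = 4.488 + j4.349 V.
Step 5 — Current: I = V / Z = -0.0003138 + j0.0003251 A = 0.0004519∠134.0° A.
Step 6 — Complex power: S = V·I* = 5.819e-06 - j0.002824 VA.
Step 7 — Real power: P = Re(S) = 5.819e-06 W.
Step 8 — Reactive power: Q = Im(S) = -0.002824 VAR.
Step 9 — Apparent power: |S| = 0.002824 VA.
Step 10 — Power factor: PF = P/|S| = 0.002061 (leading).

(a) P = 5.819e-06 W  (b) Q = -0.002824 VAR  (c) S = 0.002824 VA  (d) PF = 0.002061 (leading)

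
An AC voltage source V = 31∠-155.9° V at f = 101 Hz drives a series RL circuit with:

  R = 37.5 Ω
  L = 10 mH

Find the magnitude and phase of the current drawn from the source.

Step 1 — Angular frequency: ω = 2π·f = 2π·101 = 634.6 rad/s.
Step 2 — Component impedances:
  R: Z = R = 37.5 Ω
  L: Z = jωL = j·634.6·0.01 = 0 + j6.346 Ω
Step 3 — Series combination: Z_total = R + L = 37.5 + j6.346 Ω = 38.03∠9.6° Ω.
Step 4 — Source phasor: V = 31∠-155.9° V = -28.3 - j12.66 V.
Step 5 — Ohm's law: I = V / Z_total = (-28.3 - j12.66) / (37.5 + j6.346) = -0.7891 - j0.204 A.
Step 6 — Convert to polar: |I| = 0.8151 A, ∠I = -165.5°.

I = 0.8151∠-165.5° A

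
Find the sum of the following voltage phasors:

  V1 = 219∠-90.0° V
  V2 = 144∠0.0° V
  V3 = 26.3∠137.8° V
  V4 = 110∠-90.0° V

Step 1 — Convert each phasor to rectangular form:
  V1 = 219·(cos(-90.0°) + j·sin(-90.0°)) = 0 - j219 V
  V2 = 144·(cos(0.0°) + j·sin(0.0°)) = 144 V
  V3 = 26.3·(cos(137.8°) + j·sin(137.8°)) = -19.48 + j17.67 V
  V4 = 110·(cos(-90.0°) + j·sin(-90.0°)) = 0 - j110 V
Step 2 — Sum components: V_total = 124.5 - j311.3 V.
Step 3 — Convert to polar: |V_total| = 335.3 V, ∠V_total = -68.2°.

V_total = 335.3∠-68.2° V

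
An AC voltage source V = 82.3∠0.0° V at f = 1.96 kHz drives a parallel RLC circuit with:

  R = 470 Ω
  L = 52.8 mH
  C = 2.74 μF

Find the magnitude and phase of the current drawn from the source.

Step 1 — Angular frequency: ω = 2π·f = 2π·1960 = 1.232e+04 rad/s.
Step 2 — Component impedances:
  R: Z = R = 470 Ω
  L: Z = jωL = j·1.232e+04·0.0528 = 0 + j650.2 Ω
  C: Z = 1/(jωC) = -j/(ω·C) = 0 - j29.64 Ω
Step 3 — Parallel combination: 1/Z_total = 1/R + 1/L + 1/C; Z_total = 2.042 - j30.92 Ω = 30.98∠-86.2° Ω.
Step 4 — Source phasor: V = 82.3∠0.0° V = 82.3 V.
Step 5 — Ohm's law: I = V / Z_total = (82.3) / (2.042 - j30.92) = 0.1751 + j2.65 A.
Step 6 — Convert to polar: |I| = 2.656 A, ∠I = 86.2°.

I = 2.656∠86.2° A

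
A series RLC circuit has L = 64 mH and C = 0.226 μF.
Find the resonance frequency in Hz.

Step 1 — Resonance condition Im(Z)=0 gives ω₀ = 1/√(LC).
Step 2 — ω₀ = 1/√(0.064·2.26e-07) = 8315 rad/s.
Step 3 — f₀ = ω₀/(2π) = 1323 Hz.

f₀ = 1323 Hz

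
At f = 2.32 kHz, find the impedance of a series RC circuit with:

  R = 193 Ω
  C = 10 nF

Step 1 — Angular frequency: ω = 2π·f = 2π·2320 = 1.458e+04 rad/s.
Step 2 — Component impedances:
  R: Z = R = 193 Ω
  C: Z = 1/(jωC) = -j/(ω·C) = 0 - j6860 Ω
Step 3 — Series combination: Z_total = R + C = 193 - j6860 Ω = 6863∠-88.4° Ω.

Z = 193 - j6860 Ω = 6863∠-88.4° Ω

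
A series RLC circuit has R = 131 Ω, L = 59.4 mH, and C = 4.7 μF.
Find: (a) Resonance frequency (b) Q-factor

Step 1 — Resonance condition Im(Z)=0 gives ω₀ = 1/√(LC).
Step 2 — ω₀ = 1/√(0.0594·4.7e-06) = 1893 rad/s.
Step 3 — f₀ = ω₀/(2π) = 301.2 Hz.
Step 4 — Series Q: Q = ω₀L/R = 1893·0.0594/131 = 0.8582.

(a) f₀ = 301.2 Hz  (b) Q = 0.8582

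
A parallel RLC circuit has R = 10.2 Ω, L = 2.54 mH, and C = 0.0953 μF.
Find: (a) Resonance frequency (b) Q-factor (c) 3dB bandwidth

Step 1 — Resonance: ω₀ = 1/√(LC) = 1/√(0.00254·9.53e-08) = 6.427e+04 rad/s.
Step 2 — f₀ = ω₀/(2π) = 1.023e+04 Hz.
Step 3 — Parallel Q: Q = R/(ω₀L) = 10.2/(6.427e+04·0.00254) = 0.06248.
Step 4 — Bandwidth: Δω = ω₀/Q = 1.029e+06 rad/s; BW = Δω/(2π) = 1.637e+05 Hz.

(a) f₀ = 1.023e+04 Hz  (b) Q = 0.06248  (c) BW = 1.637e+05 Hz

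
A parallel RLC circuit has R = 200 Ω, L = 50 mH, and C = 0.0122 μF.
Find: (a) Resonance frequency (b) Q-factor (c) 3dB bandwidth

Step 1 — Resonance: ω₀ = 1/√(LC) = 1/√(0.05·1.22e-08) = 4.049e+04 rad/s.
Step 2 — f₀ = ω₀/(2π) = 6444 Hz.
Step 3 — Parallel Q: Q = R/(ω₀L) = 200/(4.049e+04·0.05) = 0.09879.
Step 4 — Bandwidth: Δω = ω₀/Q = 4.098e+05 rad/s; BW = Δω/(2π) = 6.523e+04 Hz.

(a) f₀ = 6444 Hz  (b) Q = 0.09879  (c) BW = 6.523e+04 Hz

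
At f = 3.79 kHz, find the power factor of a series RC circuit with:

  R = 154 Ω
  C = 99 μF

Step 1 — Angular frequency: ω = 2π·f = 2π·3790 = 2.381e+04 rad/s.
Step 2 — Component impedances:
  R: Z = R = 154 Ω
  C: Z = 1/(jωC) = -j/(ω·C) = 0 - j0.4242 Ω
Step 3 — Series combination: Z_total = R + C = 154 - j0.4242 Ω = 154∠-0.2° Ω.
Step 4 — Power factor: PF = cos(φ) = Re(Z)/|Z| = 154/154 = 1.
Step 5 — Type: Im(Z) = -0.4242 ⇒ leading (phase φ = -0.2°).

PF = 1 (leading, φ = -0.2°)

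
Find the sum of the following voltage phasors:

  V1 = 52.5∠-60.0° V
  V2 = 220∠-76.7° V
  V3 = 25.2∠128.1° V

Step 1 — Convert each phasor to rectangular form:
  V1 = 52.5·(cos(-60.0°) + j·sin(-60.0°)) = 26.25 - j45.47 V
  V2 = 220·(cos(-76.7°) + j·sin(-76.7°)) = 50.61 - j214.1 V
  V3 = 25.2·(cos(128.1°) + j·sin(128.1°)) = -15.55 + j19.83 V
Step 2 — Sum components: V_total = 61.31 - j239.7 V.
Step 3 — Convert to polar: |V_total| = 247.5 V, ∠V_total = -75.7°.

V_total = 247.5∠-75.7° V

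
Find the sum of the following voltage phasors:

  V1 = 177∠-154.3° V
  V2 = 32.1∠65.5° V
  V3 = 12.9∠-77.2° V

Step 1 — Convert each phasor to rectangular form:
  V1 = 177·(cos(-154.3°) + j·sin(-154.3°)) = -159.5 - j76.76 V
  V2 = 32.1·(cos(65.5°) + j·sin(65.5°)) = 13.31 + j29.21 V
  V3 = 12.9·(cos(-77.2°) + j·sin(-77.2°)) = 2.858 - j12.58 V
Step 2 — Sum components: V_total = -143.3 - j60.13 V.
Step 3 — Convert to polar: |V_total| = 155.4 V, ∠V_total = -157.2°.

V_total = 155.4∠-157.2° V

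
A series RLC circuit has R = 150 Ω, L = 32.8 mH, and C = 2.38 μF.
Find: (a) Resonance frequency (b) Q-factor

Step 1 — Resonance condition Im(Z)=0 gives ω₀ = 1/√(LC).
Step 2 — ω₀ = 1/√(0.0328·2.38e-06) = 3579 rad/s.
Step 3 — f₀ = ω₀/(2π) = 569.6 Hz.
Step 4 — Series Q: Q = ω₀L/R = 3579·0.0328/150 = 0.7826.

(a) f₀ = 569.6 Hz  (b) Q = 0.7826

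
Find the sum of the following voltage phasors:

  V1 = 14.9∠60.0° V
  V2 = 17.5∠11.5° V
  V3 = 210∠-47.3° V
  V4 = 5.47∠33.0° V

Step 1 — Convert each phasor to rectangular form:
  V1 = 14.9·(cos(60.0°) + j·sin(60.0°)) = 7.45 + j12.9 V
  V2 = 17.5·(cos(11.5°) + j·sin(11.5°)) = 17.15 + j3.489 V
  V3 = 210·(cos(-47.3°) + j·sin(-47.3°)) = 142.4 - j154.3 V
  V4 = 5.47·(cos(33.0°) + j·sin(33.0°)) = 4.588 + j2.979 V
Step 2 — Sum components: V_total = 171.6 - j135 V.
Step 3 — Convert to polar: |V_total| = 218.3 V, ∠V_total = -38.2°.

V_total = 218.3∠-38.2° V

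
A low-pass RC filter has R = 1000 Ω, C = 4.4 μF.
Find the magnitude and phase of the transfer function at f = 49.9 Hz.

Step 1 — Angular frequency: ω = 2π·49.9 = 313.5 rad/s.
Step 2 — Transfer function: H(jω) = 1/(1 + jωRC).
Step 3 — Denominator: 1 + jωRC = 1 + j·313.5·1000·4.4e-06 = 1 + j1.38.
Step 4 — H = 0.3445 - j0.4752.
Step 5 — Magnitude: |H| = 0.5869 (-4.6 dB); phase: φ = -54.1°.

|H| = 0.5869 (-4.6 dB), φ = -54.1°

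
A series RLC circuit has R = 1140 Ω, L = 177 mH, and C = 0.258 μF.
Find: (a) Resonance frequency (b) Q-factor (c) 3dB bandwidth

Step 1 — Resonance: ω₀ = 1/√(LC) = 1/√(0.177·2.58e-07) = 4680 rad/s.
Step 2 — f₀ = ω₀/(2π) = 744.8 Hz.
Step 3 — Series Q: Q = ω₀L/R = 4680·0.177/1140 = 0.7266.
Step 4 — Bandwidth: Δω = ω₀/Q = 6441 rad/s; BW = Δω/(2π) = 1025 Hz.

(a) f₀ = 744.8 Hz  (b) Q = 0.7266  (c) BW = 1025 Hz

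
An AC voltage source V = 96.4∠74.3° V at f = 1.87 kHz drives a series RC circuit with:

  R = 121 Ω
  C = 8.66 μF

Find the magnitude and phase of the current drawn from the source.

Step 1 — Angular frequency: ω = 2π·f = 2π·1870 = 1.175e+04 rad/s.
Step 2 — Component impedances:
  R: Z = R = 121 Ω
  C: Z = 1/(jωC) = -j/(ω·C) = 0 - j9.828 Ω
Step 3 — Series combination: Z_total = R + C = 121 - j9.828 Ω = 121.4∠-4.6° Ω.
Step 4 — Source phasor: V = 96.4∠74.3° V = 26.09 + j92.8 V.
Step 5 — Ohm's law: I = V / Z_total = (26.09 + j92.8) / (121 - j9.828) = 0.1523 + j0.7793 A.
Step 6 — Convert to polar: |I| = 0.7941 A, ∠I = 78.9°.

I = 0.7941∠78.9° A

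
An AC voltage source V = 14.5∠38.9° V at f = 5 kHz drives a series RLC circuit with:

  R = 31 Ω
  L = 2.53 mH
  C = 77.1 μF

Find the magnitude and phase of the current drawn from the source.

Step 1 — Angular frequency: ω = 2π·f = 2π·5000 = 3.142e+04 rad/s.
Step 2 — Component impedances:
  R: Z = R = 31 Ω
  L: Z = jωL = j·3.142e+04·0.00253 = 0 + j79.48 Ω
  C: Z = 1/(jωC) = -j/(ω·C) = 0 - j0.4129 Ω
Step 3 — Series combination: Z_total = R + L + C = 31 + j79.07 Ω = 84.93∠68.6° Ω.
Step 4 — Source phasor: V = 14.5∠38.9° V = 11.28 + j9.105 V.
Step 5 — Ohm's law: I = V / Z_total = (11.28 + j9.105) / (31 + j79.07) = 0.1483 - j0.08457 A.
Step 6 — Convert to polar: |I| = 0.1707 A, ∠I = -29.7°.

I = 0.1707∠-29.7° A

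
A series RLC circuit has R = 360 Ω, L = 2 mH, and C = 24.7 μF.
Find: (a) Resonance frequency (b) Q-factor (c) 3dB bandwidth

Step 1 — Resonance: ω₀ = 1/√(LC) = 1/√(0.002·2.47e-05) = 4499 rad/s.
Step 2 — f₀ = ω₀/(2π) = 716.1 Hz.
Step 3 — Series Q: Q = ω₀L/R = 4499·0.002/360 = 0.025.
Step 4 — Bandwidth: Δω = ω₀/Q = 1.8e+05 rad/s; BW = Δω/(2π) = 2.865e+04 Hz.

(a) f₀ = 716.1 Hz  (b) Q = 0.025  (c) BW = 2.865e+04 Hz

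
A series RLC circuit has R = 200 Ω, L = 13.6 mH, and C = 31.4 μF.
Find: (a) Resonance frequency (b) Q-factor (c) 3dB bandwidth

Step 1 — Resonance condition Im(Z)=0 gives ω₀ = 1/√(LC).
Step 2 — ω₀ = 1/√(0.0136·3.14e-05) = 1530 rad/s.
Step 3 — f₀ = ω₀/(2π) = 243.5 Hz.
Step 4 — Series Q: Q = ω₀L/R = 1530·0.0136/200 = 0.1041.
Step 5 — 3dB bandwidth: Δω = ω₀/Q = 1.471e+04 rad/s; BW = Δω/(2π) = 2341 Hz.

(a) f₀ = 243.5 Hz  (b) Q = 0.1041  (c) BW = 2341 Hz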